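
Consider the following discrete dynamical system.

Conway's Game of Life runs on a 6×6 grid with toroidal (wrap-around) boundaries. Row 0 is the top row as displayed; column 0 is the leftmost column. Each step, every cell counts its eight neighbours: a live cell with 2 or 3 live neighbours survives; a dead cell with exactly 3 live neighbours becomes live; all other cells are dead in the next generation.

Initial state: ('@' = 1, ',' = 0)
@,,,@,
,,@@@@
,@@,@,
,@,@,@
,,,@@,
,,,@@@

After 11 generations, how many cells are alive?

k=0  @,,,@,
,,@@@@
,@@,@,
,@,@,@
,,,@@,
,,,@@@
k=1  @,@,,,
@,@,,,
,@,,,,
@@,,,@
@,,,,,
,,,,,,
k=2  ,,,,,,
@,@,,,
,,@,,@
,@,,,@
@@,,,@
,@,,,,
k=3  ,@,,,,
,@,,,,
,,@,,@
,@@,@@
,@@,,@
,@,,,,
k=4  @@@,,,
@@@,,,
,,@@@@
,,,,@@
,,,@@@
,@,,,,
k=5  ,,,,,,
,,,,@,
,,@,,,
@,@,,,
@,,@,@
,@,@@@
k=6  ,,,@,@
,,,,,,
,@,@,,
@,@@,@
,,,@,,
,,@@,@
k=7  ,,@@,,
,,@,@,
@@,@@,
@@,@,,
@@,,,@
,,@@,,
k=8  ,@,,@,
,,,,@@
@,,,@,
,,,@,,
,,,@@@
@,,@@,
k=9  @,,,,,
@,,@@,
,,,@@,
,,,@,,
,,@,,@
@,@,,,
k=10  @,,@,,
,,,@@,
,,@,,@
,,@@,,
,@@@,,
@,,,,@
k=11  @,,@,,
,,@@@@
,,@,,,
,,,,@,
@@,@@,
@,,@@@

16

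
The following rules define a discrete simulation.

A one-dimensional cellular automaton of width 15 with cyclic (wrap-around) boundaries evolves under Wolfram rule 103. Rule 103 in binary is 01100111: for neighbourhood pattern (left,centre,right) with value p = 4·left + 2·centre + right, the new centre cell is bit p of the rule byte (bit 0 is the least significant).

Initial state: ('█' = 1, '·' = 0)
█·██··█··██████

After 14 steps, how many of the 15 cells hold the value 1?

9

0) █·██··█··██████
1) ██·█·██·█······
2) ·████·███·█████
3) █···██··██····█
4) █·██·█·█·█·███·
5) ██·████████··██
6) ·██·······█·█··
7) █·█·█████████·█
8) ████········██·
9) ···█·███████·██
10) ·████······██·█
11) █···█·█████·███
12) █·████····██···
13) ██···█·███·█·██
14) ·█·████··████··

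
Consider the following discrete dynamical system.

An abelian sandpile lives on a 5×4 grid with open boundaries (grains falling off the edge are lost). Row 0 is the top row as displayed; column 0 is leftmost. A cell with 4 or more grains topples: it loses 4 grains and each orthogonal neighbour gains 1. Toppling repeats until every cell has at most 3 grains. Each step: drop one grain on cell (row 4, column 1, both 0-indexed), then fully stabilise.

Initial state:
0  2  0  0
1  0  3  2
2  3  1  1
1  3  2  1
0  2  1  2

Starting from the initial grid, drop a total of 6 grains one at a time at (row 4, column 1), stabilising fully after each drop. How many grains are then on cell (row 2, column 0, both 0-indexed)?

3

[0] 0  2  0  0
1  0  3  2
2  3  1  1
1  3  2  1
0  2  1  2
[1] 0  2  0  0
1  0  3  2
2  3  1  1
1  3  2  1
0  3  1  2
[2] 0  2  0  0
1  1  3  2
3  0  2  1
2  1  3  1
1  1  2  2
[3] 0  2  0  0
1  1  3  2
3  0  2  1
2  1  3  1
1  2  2  2
[4] 0  2  0  0
1  1  3  2
3  0  2  1
2  1  3  1
1  3  2  2
[5] 0  2  0  0
1  1  3  2
3  0  2  1
2  2  3  1
2  0  3  2
[6] 0  2  0  0
1  1  3  2
3  0  2  1
2  2  3  1
2  1  3  2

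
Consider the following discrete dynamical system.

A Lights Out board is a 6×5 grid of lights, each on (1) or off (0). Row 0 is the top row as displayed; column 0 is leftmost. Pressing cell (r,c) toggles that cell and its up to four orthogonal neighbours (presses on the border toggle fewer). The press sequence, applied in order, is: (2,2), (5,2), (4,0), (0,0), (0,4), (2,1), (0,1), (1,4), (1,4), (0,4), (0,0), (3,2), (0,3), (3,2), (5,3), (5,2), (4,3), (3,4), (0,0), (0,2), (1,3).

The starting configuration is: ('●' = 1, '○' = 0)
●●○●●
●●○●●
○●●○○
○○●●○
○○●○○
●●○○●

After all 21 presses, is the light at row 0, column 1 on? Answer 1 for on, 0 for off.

0

step 0: ●●○●●
●●○●●
○●●○○
○○●●○
○○●○○
●●○○●
step 1: ●●○●●
●●●●●
○○○●○
○○○●○
○○●○○
●●○○●
step 2: ●●○●●
●●●●●
○○○●○
○○○●○
○○○○○
●○●●●
step 3: ●●○●●
●●●●●
○○○●○
●○○●○
●●○○○
○○●●●
step 4: ○○○●●
○●●●●
○○○●○
●○○●○
●●○○○
○○●●●
step 5: ○○○○○
○●●●○
○○○●○
●○○●○
●●○○○
○○●●●
step 6: ○○○○○
○○●●○
●●●●○
●●○●○
●●○○○
○○●●●
step 7: ●●●○○
○●●●○
●●●●○
●●○●○
●●○○○
○○●●●
step 8: ●●●○●
○●●○●
●●●●●
●●○●○
●●○○○
○○●●●
step 9: ●●●○○
○●●●○
●●●●○
●●○●○
●●○○○
○○●●●
step 10: ●●●●●
○●●●●
●●●●○
●●○●○
●●○○○
○○●●●
step 11: ○○●●●
●●●●●
●●●●○
●●○●○
●●○○○
○○●●●
step 12: ○○●●●
●●●●●
●●○●○
●○●○○
●●●○○
○○●●●
step 13: ○○○○○
●●●○●
●●○●○
●○●○○
●●●○○
○○●●●
step 14: ○○○○○
●●●○●
●●●●○
●●○●○
●●○○○
○○●●●
step 15: ○○○○○
●●●○●
●●●●○
●●○●○
●●○●○
○○○○○
step 16: ○○○○○
●●●○●
●●●●○
●●○●○
●●●●○
○●●●○
step 17: ○○○○○
●●●○●
●●●●○
●●○○○
●●○○●
○●●○○
step 18: ○○○○○
●●●○●
●●●●●
●●○●●
●●○○○
○●●○○
step 19: ●●○○○
○●●○●
●●●●●
●●○●●
●●○○○
○●●○○
step 20: ●○●●○
○●○○●
●●●●●
●●○●●
●●○○○
○●●○○
step 21: ●○●○○
○●●●○
●●●○●
●●○●●
●●○○○
○●●○○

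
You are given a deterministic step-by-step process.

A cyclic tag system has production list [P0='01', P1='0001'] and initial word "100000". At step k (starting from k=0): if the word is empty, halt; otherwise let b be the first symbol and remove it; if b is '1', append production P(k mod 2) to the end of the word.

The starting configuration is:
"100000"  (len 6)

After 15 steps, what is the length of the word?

1

gen 0: "100000"  (len 6)
gen 1: "0000001"  (len 7)
gen 2: "000001"  (len 6)
gen 3: "00001"  (len 5)
gen 4: "0001"  (len 4)
gen 5: "001"  (len 3)
gen 6: "01"  (len 2)
gen 7: "1"  (len 1)
gen 8: "0001"  (len 4)
gen 9: "001"  (len 3)
gen 10: "01"  (len 2)
gen 11: "1"  (len 1)
gen 12: "0001"  (len 4)
gen 13: "001"  (len 3)
gen 14: "01"  (len 2)
gen 15: "1"  (len 1)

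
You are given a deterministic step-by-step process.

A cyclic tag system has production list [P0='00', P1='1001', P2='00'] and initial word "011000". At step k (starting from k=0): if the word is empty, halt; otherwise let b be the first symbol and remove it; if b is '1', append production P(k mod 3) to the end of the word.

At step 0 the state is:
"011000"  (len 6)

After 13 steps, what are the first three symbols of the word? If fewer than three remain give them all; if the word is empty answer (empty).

000

t=0: "011000"  (len 6)
t=1: "11000"  (len 5)
t=2: "10001001"  (len 8)
t=3: "000100100"  (len 9)
t=4: "00100100"  (len 8)
t=5: "0100100"  (len 7)
t=6: "100100"  (len 6)
t=7: "0010000"  (len 7)
t=8: "010000"  (len 6)
t=9: "10000"  (len 5)
t=10: "000000"  (len 6)
t=11: "00000"  (len 5)
t=12: "0000"  (len 4)
t=13: "000"  (len 3)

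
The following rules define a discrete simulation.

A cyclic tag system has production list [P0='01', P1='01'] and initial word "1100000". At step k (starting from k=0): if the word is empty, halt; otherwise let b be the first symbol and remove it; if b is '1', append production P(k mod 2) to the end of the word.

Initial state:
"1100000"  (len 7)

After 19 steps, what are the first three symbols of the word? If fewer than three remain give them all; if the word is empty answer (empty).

0) "1100000"  (len 7)
1) "10000001"  (len 8)
2) "000000101"  (len 9)
3) "00000101"  (len 8)
4) "0000101"  (len 7)
5) "000101"  (len 6)
6) "00101"  (len 5)
7) "0101"  (len 4)
8) "101"  (len 3)
9) "0101"  (len 4)
10) "101"  (len 3)
11) "0101"  (len 4)
12) "101"  (len 3)
13) "0101"  (len 4)
14) "101"  (len 3)
15) "0101"  (len 4)
16) "101"  (len 3)
17) "0101"  (len 4)
18) "101"  (len 3)
19) "0101"  (len 4)

010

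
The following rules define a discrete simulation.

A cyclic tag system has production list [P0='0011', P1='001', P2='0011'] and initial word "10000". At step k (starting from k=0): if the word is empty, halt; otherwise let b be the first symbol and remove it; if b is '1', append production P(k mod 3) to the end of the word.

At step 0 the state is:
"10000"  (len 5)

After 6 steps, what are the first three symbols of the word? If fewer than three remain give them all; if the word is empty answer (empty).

011

gen 0: "10000"  (len 5)
gen 1: "00000011"  (len 8)
gen 2: "0000011"  (len 7)
gen 3: "000011"  (len 6)
gen 4: "00011"  (len 5)
gen 5: "0011"  (len 4)
gen 6: "011"  (len 3)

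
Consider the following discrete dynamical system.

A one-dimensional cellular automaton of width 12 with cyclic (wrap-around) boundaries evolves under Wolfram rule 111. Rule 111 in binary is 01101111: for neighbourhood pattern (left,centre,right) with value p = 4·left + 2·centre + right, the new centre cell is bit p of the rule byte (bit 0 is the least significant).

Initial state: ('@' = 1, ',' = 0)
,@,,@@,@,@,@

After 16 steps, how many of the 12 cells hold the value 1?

t=0: ,@,,@@,@,@,@
t=1: @@,@@@@@@@@@
t=2: ,@@@,,,,,,,,
t=3: @@,@,@@@@@@@
t=4: ,@@@@@,,,,,,
t=5: @@,,,@,@@@@@
t=6: ,@,@@@@@,,,,
t=7: @@@@,,,@,@@@
t=8: ,,,@,@@@@@,,
t=9: @@@@@@,,,@,@
t=10: ,,,,,@,@@@@@
t=11: ,@@@@@@@,,,@
t=12: @@,,,,,@,@@@
t=13: ,@,@@@@@@@,,
t=14: @@@@,,,,,@,@
t=15: ,,,@,@@@@@@@
t=16: ,@@@@@,,,,,@

6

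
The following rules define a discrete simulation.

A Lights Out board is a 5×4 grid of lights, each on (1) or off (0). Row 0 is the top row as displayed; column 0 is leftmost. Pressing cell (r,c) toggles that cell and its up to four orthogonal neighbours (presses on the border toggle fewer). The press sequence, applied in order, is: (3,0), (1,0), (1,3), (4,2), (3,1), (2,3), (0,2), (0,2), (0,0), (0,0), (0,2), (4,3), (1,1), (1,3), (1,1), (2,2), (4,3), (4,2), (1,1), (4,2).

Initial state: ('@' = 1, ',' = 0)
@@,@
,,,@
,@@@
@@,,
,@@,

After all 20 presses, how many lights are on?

12

gen 0: @@,@
,,,@
,@@@
@@,,
,@@,
gen 1: @@,@
,,,@
@@@@
,,,,
@@@,
gen 2: ,@,@
@@,@
,@@@
,,,,
@@@,
gen 3: ,@,,
@@@,
,@@,
,,,,
@@@,
gen 4: ,@,,
@@@,
,@@,
,,@,
@,,@
gen 5: ,@,,
@@@,
,,@,
@@,,
@@,@
gen 6: ,@,,
@@@@
,,,@
@@,@
@@,@
gen 7: ,,@@
@@,@
,,,@
@@,@
@@,@
gen 8: ,@,,
@@@@
,,,@
@@,@
@@,@
gen 9: @,,,
,@@@
,,,@
@@,@
@@,@
gen 10: ,@,,
@@@@
,,,@
@@,@
@@,@
gen 11: ,,@@
@@,@
,,,@
@@,@
@@,@
gen 12: ,,@@
@@,@
,,,@
@@,,
@@@,
gen 13: ,@@@
,,@@
,@,@
@@,,
@@@,
gen 14: ,@@,
,,,,
,@,,
@@,,
@@@,
gen 15: ,,@,
@@@,
,,,,
@@,,
@@@,
gen 16: ,,@,
@@,,
,@@@
@@@,
@@@,
gen 17: ,,@,
@@,,
,@@@
@@@@
@@,@
gen 18: ,,@,
@@,,
,@@@
@@,@
@,@,
gen 19: ,@@,
,,@,
,,@@
@@,@
@,@,
gen 20: ,@@,
,,@,
,,@@
@@@@
@@,@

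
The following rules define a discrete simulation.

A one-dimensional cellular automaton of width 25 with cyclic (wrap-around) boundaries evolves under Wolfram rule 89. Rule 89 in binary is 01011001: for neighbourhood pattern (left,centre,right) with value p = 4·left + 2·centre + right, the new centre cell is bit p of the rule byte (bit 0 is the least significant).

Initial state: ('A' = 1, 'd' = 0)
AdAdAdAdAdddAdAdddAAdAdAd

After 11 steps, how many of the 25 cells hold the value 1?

15

0) AdAdAdAdAdddAdAdddAAdAdAd
1) dddddddddAAddddAAdAAddddd
2) AAAAAAAAdAAAAAdAAdAAAAAAA
3) dddddddAdAdddAdAAdAdddddd
4) AAAAAAddddAAdddAAddAAAAAA
5) dddddAAAAdAAAAdAAAdAddddd
6) AAAAdAddAdAddAdAdAddAAAAA
7) dddAddAddddAddddddAdAdddd
8) AAddAddAAAddAAAAAddddAAAA
9) dAAddAdAdAAdAdddAAAAdAddd
10) dAAAdddddAAddAAdAddAddAAA
11) dAdAAAAAdAAAdAAddAddAdAdA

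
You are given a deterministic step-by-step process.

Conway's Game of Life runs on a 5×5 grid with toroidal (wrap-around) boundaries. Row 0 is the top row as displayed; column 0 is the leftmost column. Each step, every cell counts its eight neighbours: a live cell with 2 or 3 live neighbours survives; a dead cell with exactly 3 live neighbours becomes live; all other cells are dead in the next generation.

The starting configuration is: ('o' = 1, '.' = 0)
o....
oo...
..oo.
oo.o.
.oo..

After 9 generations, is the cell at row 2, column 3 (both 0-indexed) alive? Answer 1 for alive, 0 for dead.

1

[0] o....
oo...
..oo.
oo.o.
.oo..
[1] o.o..
ooo.o
...o.
o..oo
..o.o
[2] ..o..
o.o.o
.....
o.o..
..o..
[3] ..o..
.o.o.
o..oo
.o...
..oo.
[4] .o...
oo.o.
oo.oo
oo...
.ooo.
[5] ...oo
...o.
...o.
.....
.....
[6] ...oo
..oo.
.....
.....
.....
[7] ..ooo
..ooo
.....
.....
.....
[8] ..o.o
..o.o
...o.
.....
...o.
[9] ..o.o
..o.o
...o.
.....
...o.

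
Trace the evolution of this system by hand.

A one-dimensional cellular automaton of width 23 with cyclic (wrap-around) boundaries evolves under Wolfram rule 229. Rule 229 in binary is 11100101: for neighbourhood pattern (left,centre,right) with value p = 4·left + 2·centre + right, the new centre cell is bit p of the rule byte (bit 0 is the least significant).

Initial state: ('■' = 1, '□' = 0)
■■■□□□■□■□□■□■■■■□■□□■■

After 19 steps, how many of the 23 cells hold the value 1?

gen 0: ■■■□□□■□■□□■□■■■■□■□□■■
gen 1: ■■■□■□■■■□□■■□■■■■■□□□■
gen 2: ■■■■■■□■■□□□■■□■■■■□■□□
gen 3: □■■■■■■□■□■□□■■□■■■■■□□
gen 4: □□■■■■■■■■■□□□■■□■■■■□■
gen 5: □□□■■■■■■■■□■□□■■□■■■■■
gen 6: □■□□■■■■■■■■■□□□■■□■■■■
gen 7: ■■□□□■■■■■■■■□■□□■■□■■■
gen 8: ■■□■□□■■■■■■■■■□□□■■□■■
gen 9: ■■■■□□□■■■■■■■■□■□□■■□■
gen 10: ■■■■□■□□■■■■■■■■■□□□■■□
gen 11: □■■■■■□□□■■■■■■■■□■□□■■
gen 12: ■□■■■■□■□□■■■■■■■■■□□□■
gen 13: ■■□■■■■■□□□■■■■■■■■□■□□
gen 14: □■■□■■■■□■□□■■■■■■■■■□□
gen 15: □□■■□■■■■■□□□■■■■■■■■□■
gen 16: □□□■■□■■■■□■□□■■■■■■■■■
gen 17: □■□□■■□■■■■■□□□■■■■■■■■
gen 18: ■■□□□■■□■■■■□■□□■■■■■■■
gen 19: ■■□■□□■■□■■■■■□□□■■■■■■

16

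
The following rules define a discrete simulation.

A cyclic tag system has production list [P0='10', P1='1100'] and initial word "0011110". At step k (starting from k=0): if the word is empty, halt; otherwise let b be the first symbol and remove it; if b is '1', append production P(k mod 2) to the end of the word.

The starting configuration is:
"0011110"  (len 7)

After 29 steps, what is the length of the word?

0) "0011110"  (len 7)
1) "011110"  (len 6)
2) "11110"  (len 5)
3) "111010"  (len 6)
4) "110101100"  (len 9)
5) "1010110010"  (len 10)
6) "0101100101100"  (len 13)
7) "101100101100"  (len 12)
8) "011001011001100"  (len 15)
9) "11001011001100"  (len 14)
10) "10010110011001100"  (len 17)
11) "001011001100110010"  (len 18)
12) "01011001100110010"  (len 17)
13) "1011001100110010"  (len 16)
14) "0110011001100101100"  (len 19)
15) "110011001100101100"  (len 18)
16) "100110011001011001100"  (len 21)
17) "0011001100101100110010"  (len 22)
18) "011001100101100110010"  (len 21)
19) "11001100101100110010"  (len 20)
20) "10011001011001100101100"  (len 23)
21) "001100101100110010110010"  (len 24)
22) "01100101100110010110010"  (len 23)
23) "1100101100110010110010"  (len 22)
24) "1001011001100101100101100"  (len 25)
25) "00101100110010110010110010"  (len 26)
26) "0101100110010110010110010"  (len 25)
27) "101100110010110010110010"  (len 24)
28) "011001100101100101100101100"  (len 27)
29) "11001100101100101100101100"  (len 26)

26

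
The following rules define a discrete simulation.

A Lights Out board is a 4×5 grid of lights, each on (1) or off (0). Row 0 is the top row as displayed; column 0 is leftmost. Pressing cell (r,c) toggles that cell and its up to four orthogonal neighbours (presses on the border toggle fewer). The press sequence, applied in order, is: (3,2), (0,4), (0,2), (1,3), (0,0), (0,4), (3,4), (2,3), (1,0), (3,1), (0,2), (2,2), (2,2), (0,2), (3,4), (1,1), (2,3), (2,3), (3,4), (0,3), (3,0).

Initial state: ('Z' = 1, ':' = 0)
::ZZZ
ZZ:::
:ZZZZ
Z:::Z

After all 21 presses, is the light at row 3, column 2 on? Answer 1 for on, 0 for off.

0

gen 0: ::ZZZ
ZZ:::
:ZZZZ
Z:::Z
gen 1: ::ZZZ
ZZ:::
:Z:ZZ
ZZZZZ
gen 2: ::Z::
ZZ::Z
:Z:ZZ
ZZZZZ
gen 3: :Z:Z:
ZZZ:Z
:Z:ZZ
ZZZZZ
gen 4: :Z:::
ZZ:Z:
:Z::Z
ZZZZZ
gen 5: Z::::
:Z:Z:
:Z::Z
ZZZZZ
gen 6: Z::ZZ
:Z:ZZ
:Z::Z
ZZZZZ
gen 7: Z::ZZ
:Z:ZZ
:Z:::
ZZZ::
gen 8: Z::ZZ
:Z::Z
:ZZZZ
ZZZZ:
gen 9: :::ZZ
Z:::Z
ZZZZZ
ZZZZ:
gen 10: :::ZZ
Z:::Z
Z:ZZZ
:::Z:
gen 11: :ZZ:Z
Z:Z:Z
Z:ZZZ
:::Z:
gen 12: :ZZ:Z
Z:::Z
ZZ::Z
::ZZ:
gen 13: :ZZ:Z
Z:Z:Z
Z:ZZZ
:::Z:
gen 14: :::ZZ
Z:::Z
Z:ZZZ
:::Z:
gen 15: :::ZZ
Z:::Z
Z:ZZ:
::::Z
gen 16: :Z:ZZ
:ZZ:Z
ZZZZ:
::::Z
gen 17: :Z:ZZ
:ZZZZ
ZZ::Z
:::ZZ
gen 18: :Z:ZZ
:ZZ:Z
ZZZZ:
::::Z
gen 19: :Z:ZZ
:ZZ:Z
ZZZZZ
:::Z:
gen 20: :ZZ::
:ZZZZ
ZZZZZ
:::Z:
gen 21: :ZZ::
:ZZZZ
:ZZZZ
ZZ:Z:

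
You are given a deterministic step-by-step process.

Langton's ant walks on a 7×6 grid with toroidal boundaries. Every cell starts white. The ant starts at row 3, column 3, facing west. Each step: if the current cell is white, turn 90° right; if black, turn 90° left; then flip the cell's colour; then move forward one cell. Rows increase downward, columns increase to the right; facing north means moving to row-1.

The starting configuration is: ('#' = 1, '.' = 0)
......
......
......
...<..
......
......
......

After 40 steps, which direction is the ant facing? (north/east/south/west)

gen 0: ......
......
......
...<..
......
......
......
gen 1: ......
......
...^..
...#..
......
......
......
gen 2: ......
......
...#>.
...#..
......
......
......
gen 3: ......
......
...##.
...#v.
......
......
......
gen 4: ......
......
...##.
...<#.
......
......
......
gen 5: ......
......
...##.
....#.
...v..
......
......
gen 6: ......
......
...##.
....#.
..<#..
......
......
gen 7: ......
......
...##.
..^.#.
..##..
......
......
gen 8: ......
......
...##.
..#>#.
..##..
......
......
gen 9: ......
......
...##.
..###.
..#v..
......
......
gen 10: ......
......
...##.
..###.
..#.>.
......
......
gen 11: ......
......
...##.
..###.
..#.#.
....v.
......
gen 12: ......
......
...##.
..###.
..#.#.
...<#.
......
gen 13: ......
......
...##.
..###.
..#^#.
...##.
......
gen 14: ......
......
...##.
..###.
..##>.
...##.
......
gen 15: ......
......
...##.
..##^.
..##..
...##.
......
gen 16: ......
......
...##.
..#<..
..##..
...##.
......
gen 17: ......
......
...##.
..#...
..#v..
...##.
......
gen 18: ......
......
...##.
..#...
..#.>.
...##.
......
gen 19: ......
......
...##.
..#...
..#.#.
...#v.
......
gen 20: ......
......
...##.
..#...
..#.#.
...#.>
......
gen 21: ......
......
...##.
..#...
..#.#.
...#.#
.....v
gen 22: ......
......
...##.
..#...
..#.#.
...#.#
....<#
gen 23: ......
......
...##.
..#...
..#.#.
...#^#
....##
gen 24: ......
......
...##.
..#...
..#.#.
...##>
....##
gen 25: ......
......
...##.
..#...
..#.#^
...##.
....##
gen 26: ......
......
...##.
..#...
>.#.##
...##.
....##
gen 27: ......
......
...##.
..#...
#.#.##
v..##.
....##
gen 28: ......
......
...##.
..#...
#.#.##
#..##<
....##
gen 29: ......
......
...##.
..#...
#.#.#^
#..###
....##
gen 30: ......
......
...##.
..#...
#.#.<.
#..###
....##
gen 31: ......
......
...##.
..#...
#.#...
#..#v#
....##
gen 32: ......
......
...##.
..#...
#.#...
#..#.>
....##
gen 33: ......
......
...##.
..#...
#.#..^
#..#..
....##
gen 34: ......
......
...##.
..#...
>.#..#
#..#..
....##
gen 35: ......
......
...##.
^.#...
..#..#
#..#..
....##
gen 36: ......
......
...##.
#>#...
..#..#
#..#..
....##
gen 37: ......
......
...##.
###...
.v#..#
#..#..
....##
gen 38: ......
......
...##.
###...
<##..#
#..#..
....##
gen 39: ......
......
...##.
^##...
###..#
#..#..
....##
gen 40: ......
......
...##.
.##..<
###..#
#..#..
....##

west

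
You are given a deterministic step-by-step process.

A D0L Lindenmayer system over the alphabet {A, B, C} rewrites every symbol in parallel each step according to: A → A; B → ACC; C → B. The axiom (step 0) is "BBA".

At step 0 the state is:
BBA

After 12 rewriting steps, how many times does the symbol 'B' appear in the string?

0) BBA
1) ACCACCA
2) ABBABBA
3) AACCACCAACCACCA
4) AABBABBAABBABBA
5) AAACCACCAACCACCAAACCACCAACCACCA
6) AAABBABBAABBABBAAABBABBAABBABBA
7) AAAACCACCAACCACCAAACCACCAACCACCAAAACCACCAACCACCAAACCACCAACCACCA
8) AAAABBABBAABBABBAAABBABBAABBABBAAAABBABBAABBABBAAABBABBAABBABBA
9) AAAAACCACCAACCACCAAACCACCAACCACCAAAACCACCAACCACCAAACCACCAA…CACCAACCACCAAACCACCAACCACCAAAACCACCAACCACCAAACCACCAACCACCA  (len 127)
10) AAAAABBABBAABBABBAAABBABBAABBABBAAAABBABBAABBABBAAABBABBAA…BABBAABBABBAAABBABBAABBABBAAAABBABBAABBABBAAABBABBAABBABBA  (len 127)
11) AAAAAACCACCAACCACCAAACCACCAACCACCAAAACCACCAACCACCAAACCACCA…CACCAACCACCAAACCACCAACCACCAAAACCACCAACCACCAAACCACCAACCACCA  (len 255)
12) AAAAAABBABBAABBABBAAABBABBAABBABBAAAABBABBAABBABBAAABBABBA…BABBAABBABBAAABBABBAABBABBAAAABBABBAABBABBAAABBABBAABBABBA  (len 255)

128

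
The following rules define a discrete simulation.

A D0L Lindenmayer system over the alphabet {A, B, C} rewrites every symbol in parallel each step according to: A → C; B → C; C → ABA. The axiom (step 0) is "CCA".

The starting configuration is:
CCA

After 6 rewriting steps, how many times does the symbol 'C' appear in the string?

54

k=0  CCA
k=1  ABAABAC
k=2  CCCCCCABA
k=3  ABAABAABAABAABAABACCC
k=4  CCCCCCCCCCCCCCCCCCABAABAABA
k=5  ABAABAABAABAABAABAABAABAABAABAABAABAABAABAABAABAABAABACCCCCCCCC
k=6  CCCCCCCCCCCCCCCCCCCCCCCCCCCCCCCCCCCCCCCCCCCCCCCCCCCCCCABAABAABAABAABAABAABAABAABA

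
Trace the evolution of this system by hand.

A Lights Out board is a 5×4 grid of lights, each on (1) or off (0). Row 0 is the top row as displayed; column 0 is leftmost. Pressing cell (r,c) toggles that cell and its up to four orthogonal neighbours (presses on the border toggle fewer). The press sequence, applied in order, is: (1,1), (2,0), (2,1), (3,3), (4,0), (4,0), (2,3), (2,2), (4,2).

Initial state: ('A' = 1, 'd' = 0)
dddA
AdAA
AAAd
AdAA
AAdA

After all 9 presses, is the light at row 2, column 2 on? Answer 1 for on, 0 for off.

0

[0] dddA
AdAA
AAAd
AdAA
AAdA
[1] dAdA
dAdA
AdAd
AdAA
AAdA
[2] dAdA
AAdA
dAAd
ddAA
AAdA
[3] dAdA
AddA
Addd
dAAA
AAdA
[4] dAdA
AddA
AddA
dAdd
AAdd
[5] dAdA
AddA
AddA
AAdd
dddd
[6] dAdA
AddA
AddA
dAdd
AAdd
[7] dAdA
Addd
AdAd
dAdA
AAdd
[8] dAdA
AdAd
AAdA
dAAA
AAdd
[9] dAdA
AdAd
AAdA
dAdA
AdAA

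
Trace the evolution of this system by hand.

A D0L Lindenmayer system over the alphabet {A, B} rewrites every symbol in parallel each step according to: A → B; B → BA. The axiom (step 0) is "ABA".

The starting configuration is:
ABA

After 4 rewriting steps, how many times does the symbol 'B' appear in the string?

11

[0] ABA
[1] BBAB
[2] BABABBA
[3] BABBABBABAB
[4] BABBABABBABABBABBA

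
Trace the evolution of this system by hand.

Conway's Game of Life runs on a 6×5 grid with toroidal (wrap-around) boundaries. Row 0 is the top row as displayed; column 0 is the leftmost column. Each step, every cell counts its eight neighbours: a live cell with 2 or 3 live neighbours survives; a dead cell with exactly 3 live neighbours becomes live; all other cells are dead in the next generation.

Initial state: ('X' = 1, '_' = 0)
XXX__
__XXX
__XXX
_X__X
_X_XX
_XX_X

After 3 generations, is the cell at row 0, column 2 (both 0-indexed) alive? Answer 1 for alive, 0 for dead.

0

step 0: XXX__
__XXX
__XXX
_X__X
_X_XX
_XX_X
step 1: _____
_____
_X___
_X___
_X__X
____X
step 2: _____
_____
_____
_XX__
_____
X____
step 3: _____
_____
_____
_____
_X___
_____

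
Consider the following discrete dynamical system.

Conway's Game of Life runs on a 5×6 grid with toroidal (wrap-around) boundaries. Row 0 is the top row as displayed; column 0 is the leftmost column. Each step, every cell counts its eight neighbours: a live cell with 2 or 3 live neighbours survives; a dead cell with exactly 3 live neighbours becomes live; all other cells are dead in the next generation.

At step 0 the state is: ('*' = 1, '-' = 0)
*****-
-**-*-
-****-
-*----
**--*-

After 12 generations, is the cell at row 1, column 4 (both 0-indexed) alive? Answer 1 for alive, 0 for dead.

1

t=0: *****-
-**-*-
-****-
-*----
**--*-
t=1: ----*-
------
*---*-
----**
----*-
t=2: ------
-----*
----*-
---**-
---**-
t=3: ----*-
------
---***
-----*
---**-
t=4: ---**-
---*-*
----**
-----*
---***
t=5: --*---
---*-*
*----*
*--*--
---*-*
t=6: --**--
*---**
*----*
*-----
--***-
t=7: -**---
**-**-
-*--*-
**-**-
-**-*-
t=8: ----**
*--***
------
*---*-
----**
t=9: ------
*--*--
*--*--
----*-
*--*--
t=10: ------
------
---***
---***
------
t=11: ------
----*-
---*-*
---*-*
----*-
t=12: ------
----*-
---*-*
---*-*
----*-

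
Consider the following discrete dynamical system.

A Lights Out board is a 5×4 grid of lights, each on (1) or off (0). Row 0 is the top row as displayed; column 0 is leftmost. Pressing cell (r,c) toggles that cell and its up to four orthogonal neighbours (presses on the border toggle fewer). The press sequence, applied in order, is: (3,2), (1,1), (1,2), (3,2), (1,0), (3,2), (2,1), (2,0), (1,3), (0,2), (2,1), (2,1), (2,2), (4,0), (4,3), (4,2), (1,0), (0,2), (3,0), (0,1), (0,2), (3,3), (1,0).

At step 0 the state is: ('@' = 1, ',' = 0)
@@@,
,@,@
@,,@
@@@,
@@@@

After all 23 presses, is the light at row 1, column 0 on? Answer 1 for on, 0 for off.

step 0: @@@,
,@,@
@,,@
@@@,
@@@@
step 1: @@@,
,@,@
@,@@
@,,@
@@,@
step 2: @,@,
@,@@
@@@@
@,,@
@@,@
step 3: @,,,
@@,,
@@,@
@,,@
@@,@
step 4: @,,,
@@,,
@@@@
@@@,
@@@@
step 5: ,,,,
,,,,
,@@@
@@@,
@@@@
step 6: ,,,,
,,,,
,@,@
@,,@
@@,@
step 7: ,,,,
,@,,
@,@@
@@,@
@@,@
step 8: ,,,,
@@,,
,@@@
,@,@
@@,@
step 9: ,,,@
@@@@
,@@,
,@,@
@@,@
step 10: ,@@,
@@,@
,@@,
,@,@
@@,@
step 11: ,@@,
@,,@
@,,,
,,,@
@@,@
step 12: ,@@,
@@,@
,@@,
,@,@
@@,@
step 13: ,@@,
@@@@
,,,@
,@@@
@@,@
step 14: ,@@,
@@@@
,,,@
@@@@
,,,@
step 15: ,@@,
@@@@
,,,@
@@@,
,,@,
step 16: ,@@,
@@@@
,,,@
@@,,
,@,@
step 17: @@@,
,,@@
@,,@
@@,,
,@,@
step 18: @,,@
,,,@
@,,@
@@,,
,@,@
step 19: @,,@
,,,@
,,,@
,,,,
@@,@
step 20: ,@@@
,@,@
,,,@
,,,,
@@,@
step 21: ,,,,
,@@@
,,,@
,,,,
@@,@
step 22: ,,,,
,@@@
,,,,
,,@@
@@,,
step 23: @,,,
@,@@
@,,,
,,@@
@@,,

1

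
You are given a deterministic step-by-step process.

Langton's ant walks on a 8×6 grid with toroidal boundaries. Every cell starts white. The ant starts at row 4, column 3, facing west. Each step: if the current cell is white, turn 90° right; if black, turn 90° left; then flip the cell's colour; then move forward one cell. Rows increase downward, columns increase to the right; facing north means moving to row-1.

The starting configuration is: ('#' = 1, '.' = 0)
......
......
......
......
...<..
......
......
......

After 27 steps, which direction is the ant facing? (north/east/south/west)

south

0) ......
......
......
......
...<..
......
......
......
1) ......
......
......
...^..
...#..
......
......
......
2) ......
......
......
...#>.
...#..
......
......
......
3) ......
......
......
...##.
...#v.
......
......
......
4) ......
......
......
...##.
...<#.
......
......
......
5) ......
......
......
...##.
....#.
...v..
......
......
6) ......
......
......
...##.
....#.
..<#..
......
......
7) ......
......
......
...##.
..^.#.
..##..
......
......
8) ......
......
......
...##.
..#>#.
..##..
......
......
9) ......
......
......
...##.
..###.
..#v..
......
......
10) ......
......
......
...##.
..###.
..#.>.
......
......
11) ......
......
......
...##.
..###.
..#.#.
....v.
......
12) ......
......
......
...##.
..###.
..#.#.
...<#.
......
13) ......
......
......
...##.
..###.
..#^#.
...##.
......
14) ......
......
......
...##.
..###.
..##>.
...##.
......
15) ......
......
......
...##.
..##^.
..##..
...##.
......
16) ......
......
......
...##.
..#<..
..##..
...##.
......
17) ......
......
......
...##.
..#...
..#v..
...##.
......
18) ......
......
......
...##.
..#...
..#.>.
...##.
......
19) ......
......
......
...##.
..#...
..#.#.
...#v.
......
20) ......
......
......
...##.
..#...
..#.#.
...#.>
......
21) ......
......
......
...##.
..#...
..#.#.
...#.#
.....v
22) ......
......
......
...##.
..#...
..#.#.
...#.#
....<#
23) ......
......
......
...##.
..#...
..#.#.
...#^#
....##
24) ......
......
......
...##.
..#...
..#.#.
...##>
....##
25) ......
......
......
...##.
..#...
..#.#^
...##.
....##
26) ......
......
......
...##.
..#...
>.#.##
...##.
....##
27) ......
......
......
...##.
..#...
#.#.##
v..##.
....##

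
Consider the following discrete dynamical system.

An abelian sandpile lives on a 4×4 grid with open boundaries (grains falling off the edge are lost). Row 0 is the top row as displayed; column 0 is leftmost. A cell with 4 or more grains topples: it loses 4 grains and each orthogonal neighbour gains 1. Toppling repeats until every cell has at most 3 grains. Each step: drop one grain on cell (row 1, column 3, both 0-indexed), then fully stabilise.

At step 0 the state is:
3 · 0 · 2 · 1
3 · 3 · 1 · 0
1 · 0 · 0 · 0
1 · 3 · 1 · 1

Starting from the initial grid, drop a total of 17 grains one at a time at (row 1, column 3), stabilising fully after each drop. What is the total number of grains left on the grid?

25

t=0: 3 · 0 · 2 · 1
3 · 3 · 1 · 0
1 · 0 · 0 · 0
1 · 3 · 1 · 1
t=1: 3 · 0 · 2 · 1
3 · 3 · 1 · 1
1 · 0 · 0 · 0
1 · 3 · 1 · 1
t=2: 3 · 0 · 2 · 1
3 · 3 · 1 · 2
1 · 0 · 0 · 0
1 · 3 · 1 · 1
t=3: 3 · 0 · 2 · 1
3 · 3 · 1 · 3
1 · 0 · 0 · 0
1 · 3 · 1 · 1
t=4: 3 · 0 · 2 · 2
3 · 3 · 2 · 0
1 · 0 · 0 · 1
1 · 3 · 1 · 1
t=5: 3 · 0 · 2 · 2
3 · 3 · 2 · 1
1 · 0 · 0 · 1
1 · 3 · 1 · 1
t=6: 3 · 0 · 2 · 2
3 · 3 · 2 · 2
1 · 0 · 0 · 1
1 · 3 · 1 · 1
t=7: 3 · 0 · 2 · 2
3 · 3 · 2 · 3
1 · 0 · 0 · 1
1 · 3 · 1 · 1
t=8: 3 · 0 · 2 · 3
3 · 3 · 3 · 0
1 · 0 · 0 · 2
1 · 3 · 1 · 1
t=9: 3 · 0 · 2 · 3
3 · 3 · 3 · 1
1 · 0 · 0 · 2
1 · 3 · 1 · 1
t=10: 3 · 0 · 2 · 3
3 · 3 · 3 · 2
1 · 0 · 0 · 2
1 · 3 · 1 · 1
t=11: 3 · 0 · 2 · 3
3 · 3 · 3 · 3
1 · 0 · 0 · 2
1 · 3 · 1 · 1
t=12: 0 · 3 · 0 · 1
1 · 1 · 2 · 2
2 · 1 · 1 · 3
1 · 3 · 1 · 1
t=13: 0 · 3 · 0 · 1
1 · 1 · 2 · 3
2 · 1 · 1 · 3
1 · 3 · 1 · 1
t=14: 0 · 3 · 0 · 2
1 · 1 · 3 · 1
2 · 1 · 2 · 0
1 · 3 · 1 · 2
t=15: 0 · 3 · 0 · 2
1 · 1 · 3 · 2
2 · 1 · 2 · 0
1 · 3 · 1 · 2
t=16: 0 · 3 · 0 · 2
1 · 1 · 3 · 3
2 · 1 · 2 · 0
1 · 3 · 1 · 2
t=17: 0 · 3 · 1 · 3
1 · 2 · 0 · 1
2 · 1 · 3 · 1
1 · 3 · 1 · 2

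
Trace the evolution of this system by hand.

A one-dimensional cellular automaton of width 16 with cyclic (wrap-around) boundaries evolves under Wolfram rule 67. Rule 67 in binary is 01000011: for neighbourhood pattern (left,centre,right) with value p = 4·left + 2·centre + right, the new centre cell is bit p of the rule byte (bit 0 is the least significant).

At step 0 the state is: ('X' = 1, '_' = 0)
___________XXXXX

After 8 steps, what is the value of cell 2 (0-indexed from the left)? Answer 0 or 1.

0

0) ___________XXXXX
1) _XXXXXXXXXX____X
2) __________X_XXX_
3) XXXXXXXXXX____X_
4) _________X_XXX__
5) XXXXXXXXX____X_X
6) ________X_XXX___
7) XXXXXXXX____X_XX
8) _______X_XXX____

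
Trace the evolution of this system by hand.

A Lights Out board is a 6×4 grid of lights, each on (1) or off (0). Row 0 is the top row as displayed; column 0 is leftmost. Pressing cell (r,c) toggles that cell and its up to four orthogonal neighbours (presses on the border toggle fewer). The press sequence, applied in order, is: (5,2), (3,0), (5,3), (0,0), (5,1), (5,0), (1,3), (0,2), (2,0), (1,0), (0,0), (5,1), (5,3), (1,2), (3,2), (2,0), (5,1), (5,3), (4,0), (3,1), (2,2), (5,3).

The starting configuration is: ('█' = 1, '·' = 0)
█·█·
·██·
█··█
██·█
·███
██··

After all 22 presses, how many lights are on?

0) █·█·
·██·
█··█
██·█
·███
██··
1) █·█·
·██·
█··█
██·█
·█·█
█·██
2) █·█·
·██·
···█
···█
██·█
█·██
3) █·█·
·██·
···█
···█
██··
█···
4) ·██·
███·
···█
···█
██··
█···
5) ·██·
███·
···█
···█
█···
·██·
6) ·██·
███·
···█
···█
····
█·█·
7) ·███
██·█
····
···█
····
█·█·
8) ····
████
····
···█
····
█·█·
9) ····
·███
██··
█··█
····
█·█·
10) █···
█·██
·█··
█··█
····
█·█·
11) ·█··
··██
·█··
█··█
····
█·█·
12) ·█··
··██
·█··
█··█
·█··
·█··
13) ·█··
··██
·█··
█··█
·█·█
·███
14) ·██·
·█··
·██·
█··█
·█·█
·███
15) ·██·
·█··
·█··
███·
·███
·███
16) ·██·
██··
█···
·██·
·███
·███
17) ·██·
██··
█···
·██·
··██
█··█
18) ·██·
██··
█···
·██·
··█·
█·█·
19) ·██·
██··
█···
███·
███·
··█·
20) ·██·
██··
██··
····
█·█·
··█·
21) ·██·
███·
█·██
··█·
█·█·
··█·
22) ·██·
███·
█·██
··█·
█·██
···█

13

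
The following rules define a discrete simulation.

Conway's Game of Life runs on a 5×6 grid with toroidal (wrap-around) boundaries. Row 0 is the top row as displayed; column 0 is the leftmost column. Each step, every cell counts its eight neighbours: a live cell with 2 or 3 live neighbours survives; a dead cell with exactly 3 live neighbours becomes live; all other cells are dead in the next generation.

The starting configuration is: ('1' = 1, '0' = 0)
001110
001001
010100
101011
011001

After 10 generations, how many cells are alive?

6

k=0  001110
001001
010100
101011
011001
k=1  100011
010000
010100
000011
000000
k=2  100001
011011
101010
000010
100000
k=3  000010
001010
101010
010100
100000
k=4  000101
010010
001011
111101
000000
k=5  000010
101000
000000
111101
010101
k=6  111111
000000
000101
010101
010101
k=7  010101
010000
101000
000101
000000
k=8  101000
010000
111000
000000
101000
k=9  101000
000000
111000
101000
000000
k=10  000000
101000
101000
101000
000000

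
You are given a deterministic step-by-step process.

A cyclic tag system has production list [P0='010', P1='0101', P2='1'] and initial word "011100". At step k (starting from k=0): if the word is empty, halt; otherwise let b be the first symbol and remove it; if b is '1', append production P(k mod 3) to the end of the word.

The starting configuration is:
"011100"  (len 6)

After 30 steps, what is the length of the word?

15

step 0: "011100"  (len 6)
step 1: "11100"  (len 5)
step 2: "11000101"  (len 8)
step 3: "10001011"  (len 8)
step 4: "0001011010"  (len 10)
step 5: "001011010"  (len 9)
step 6: "01011010"  (len 8)
step 7: "1011010"  (len 7)
step 8: "0110100101"  (len 10)
step 9: "110100101"  (len 9)
step 10: "10100101010"  (len 11)
step 11: "01001010100101"  (len 14)
step 12: "1001010100101"  (len 13)
step 13: "001010100101010"  (len 15)
step 14: "01010100101010"  (len 14)
step 15: "1010100101010"  (len 13)
step 16: "010100101010010"  (len 15)
step 17: "10100101010010"  (len 14)
step 18: "01001010100101"  (len 14)
step 19: "1001010100101"  (len 13)
step 20: "0010101001010101"  (len 16)
step 21: "010101001010101"  (len 15)
step 22: "10101001010101"  (len 14)
step 23: "01010010101010101"  (len 17)
step 24: "1010010101010101"  (len 16)
step 25: "010010101010101010"  (len 18)
step 26: "10010101010101010"  (len 17)
step 27: "00101010101010101"  (len 17)
step 28: "0101010101010101"  (len 16)
step 29: "101010101010101"  (len 15)
step 30: "010101010101011"  (len 15)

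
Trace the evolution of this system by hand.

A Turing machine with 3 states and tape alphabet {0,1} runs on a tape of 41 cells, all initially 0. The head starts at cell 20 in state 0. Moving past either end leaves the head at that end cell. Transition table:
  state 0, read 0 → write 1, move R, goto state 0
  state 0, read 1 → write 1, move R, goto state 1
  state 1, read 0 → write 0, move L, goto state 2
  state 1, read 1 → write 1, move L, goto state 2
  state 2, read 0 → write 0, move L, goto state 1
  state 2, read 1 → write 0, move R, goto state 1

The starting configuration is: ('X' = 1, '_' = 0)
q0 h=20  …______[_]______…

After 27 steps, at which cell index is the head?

37

t=0: q0 h=20  …______[_]______…
t=1: q0 h=21  …_____X[_]______…
t=2: q0 h=22  …____XX[_]______…
t=3: q0 h=23  …___XXX[_]______…
t=4: q0 h=24  …__XXXX[_]______…
t=5: q0 h=25  …_XXXXX[_]______…
t=6: q0 h=26  …XXXXXX[_]______…
t=7: q0 h=27  …XXXXXX[_]______…
t=8: q0 h=28  …XXXXXX[_]______…
t=9: q0 h=29  …XXXXXX[_]______…
t=10: q0 h=30  …XXXXXX[_]______…
t=11: q0 h=31  …XXXXXX[_]______…
t=12: q0 h=32  …XXXXXX[_]______…
t=13: q0 h=33  …XXXXXX[_]______…
t=14: q0 h=34  …XXXXXX[_]______|
t=15: q0 h=35  …XXXXXX[_]_____|
t=16: q0 h=36  …XXXXXX[_]____|
t=17: q0 h=37  …XXXXXX[_]___|
t=18: q0 h=38  …XXXXXX[_]__|
t=19: q0 h=39  …XXXXXX[_]_|
t=20: q0 h=40  …XXXXXX[_]|
t=21: q0 h=40  …XXXXXX[X]|
t=22: q1 h=40  …XXXXXX[X]|
t=23: q2 h=39  …XXXXXX[X]X|
t=24: q1 h=40  …XXXXX_[X]|
t=25: q2 h=39  …XXXXXX[_]X|
t=26: q1 h=38  …XXXXXX[X]_X|
t=27: q2 h=37  …XXXXXX[X]X_X|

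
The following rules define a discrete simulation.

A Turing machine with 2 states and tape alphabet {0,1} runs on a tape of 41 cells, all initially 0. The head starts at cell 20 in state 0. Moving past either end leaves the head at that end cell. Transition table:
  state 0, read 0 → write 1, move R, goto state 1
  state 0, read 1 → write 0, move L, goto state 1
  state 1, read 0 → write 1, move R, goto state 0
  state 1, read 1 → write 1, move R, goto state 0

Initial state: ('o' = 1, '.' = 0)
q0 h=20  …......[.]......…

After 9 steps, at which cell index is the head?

29

gen 0: q0 h=20  …......[.]......…
gen 1: q1 h=21  ….....o[.]......…
gen 2: q0 h=22  …....oo[.]......…
gen 3: q1 h=23  …...ooo[.]......…
gen 4: q0 h=24  …..oooo[.]......…
gen 5: q1 h=25  ….ooooo[.]......…
gen 6: q0 h=26  …oooooo[.]......…
gen 7: q1 h=27  …oooooo[.]......…
gen 8: q0 h=28  …oooooo[.]......…
gen 9: q1 h=29  …oooooo[.]......…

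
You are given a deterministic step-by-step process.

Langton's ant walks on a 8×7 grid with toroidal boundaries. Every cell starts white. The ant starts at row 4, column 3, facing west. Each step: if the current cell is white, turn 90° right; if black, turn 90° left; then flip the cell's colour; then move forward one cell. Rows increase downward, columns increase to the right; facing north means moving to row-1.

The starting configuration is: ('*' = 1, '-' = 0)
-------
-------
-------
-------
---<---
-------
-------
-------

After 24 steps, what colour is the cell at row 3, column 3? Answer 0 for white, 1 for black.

[0] -------
-------
-------
-------
---<---
-------
-------
-------
[1] -------
-------
-------
---^---
---*---
-------
-------
-------
[2] -------
-------
-------
---*>--
---*---
-------
-------
-------
[3] -------
-------
-------
---**--
---*v--
-------
-------
-------
[4] -------
-------
-------
---**--
---<*--
-------
-------
-------
[5] -------
-------
-------
---**--
----*--
---v---
-------
-------
[6] -------
-------
-------
---**--
----*--
--<*---
-------
-------
[7] -------
-------
-------
---**--
--^-*--
--**---
-------
-------
[8] -------
-------
-------
---**--
--*>*--
--**---
-------
-------
[9] -------
-------
-------
---**--
--***--
--*v---
-------
-------
[10] -------
-------
-------
---**--
--***--
--*->--
-------
-------
[11] -------
-------
-------
---**--
--***--
--*-*--
----v--
-------
[12] -------
-------
-------
---**--
--***--
--*-*--
---<*--
-------
[13] -------
-------
-------
---**--
--***--
--*^*--
---**--
-------
[14] -------
-------
-------
---**--
--***--
--**>--
---**--
-------
[15] -------
-------
-------
---**--
--**^--
--**---
---**--
-------
[16] -------
-------
-------
---**--
--*<---
--**---
---**--
-------
[17] -------
-------
-------
---**--
--*----
--*v---
---**--
-------
[18] -------
-------
-------
---**--
--*----
--*->--
---**--
-------
[19] -------
-------
-------
---**--
--*----
--*-*--
---*v--
-------
[20] -------
-------
-------
---**--
--*----
--*-*--
---*->-
-------
[21] -------
-------
-------
---**--
--*----
--*-*--
---*-*-
-----v-
[22] -------
-------
-------
---**--
--*----
--*-*--
---*-*-
----<*-
[23] -------
-------
-------
---**--
--*----
--*-*--
---*^*-
----**-
[24] -------
-------
-------
---**--
--*----
--*-*--
---**>-
----**-

1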